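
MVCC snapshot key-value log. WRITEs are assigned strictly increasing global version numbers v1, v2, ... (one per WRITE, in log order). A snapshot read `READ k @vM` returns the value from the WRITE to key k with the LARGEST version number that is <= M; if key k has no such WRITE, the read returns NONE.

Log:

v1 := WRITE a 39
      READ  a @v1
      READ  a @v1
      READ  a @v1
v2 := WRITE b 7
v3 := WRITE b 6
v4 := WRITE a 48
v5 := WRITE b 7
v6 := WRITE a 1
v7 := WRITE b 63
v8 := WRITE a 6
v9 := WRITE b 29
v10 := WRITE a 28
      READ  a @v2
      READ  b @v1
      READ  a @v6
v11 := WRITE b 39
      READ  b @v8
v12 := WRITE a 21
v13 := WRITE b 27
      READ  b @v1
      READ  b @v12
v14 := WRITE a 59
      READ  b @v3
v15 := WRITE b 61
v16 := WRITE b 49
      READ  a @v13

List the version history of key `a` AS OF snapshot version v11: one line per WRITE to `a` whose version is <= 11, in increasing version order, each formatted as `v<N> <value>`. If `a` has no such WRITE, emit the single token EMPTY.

Answer: v1 39
v4 48
v6 1
v8 6
v10 28

Derivation:
Scan writes for key=a with version <= 11:
  v1 WRITE a 39 -> keep
  v2 WRITE b 7 -> skip
  v3 WRITE b 6 -> skip
  v4 WRITE a 48 -> keep
  v5 WRITE b 7 -> skip
  v6 WRITE a 1 -> keep
  v7 WRITE b 63 -> skip
  v8 WRITE a 6 -> keep
  v9 WRITE b 29 -> skip
  v10 WRITE a 28 -> keep
  v11 WRITE b 39 -> skip
  v12 WRITE a 21 -> drop (> snap)
  v13 WRITE b 27 -> skip
  v14 WRITE a 59 -> drop (> snap)
  v15 WRITE b 61 -> skip
  v16 WRITE b 49 -> skip
Collected: [(1, 39), (4, 48), (6, 1), (8, 6), (10, 28)]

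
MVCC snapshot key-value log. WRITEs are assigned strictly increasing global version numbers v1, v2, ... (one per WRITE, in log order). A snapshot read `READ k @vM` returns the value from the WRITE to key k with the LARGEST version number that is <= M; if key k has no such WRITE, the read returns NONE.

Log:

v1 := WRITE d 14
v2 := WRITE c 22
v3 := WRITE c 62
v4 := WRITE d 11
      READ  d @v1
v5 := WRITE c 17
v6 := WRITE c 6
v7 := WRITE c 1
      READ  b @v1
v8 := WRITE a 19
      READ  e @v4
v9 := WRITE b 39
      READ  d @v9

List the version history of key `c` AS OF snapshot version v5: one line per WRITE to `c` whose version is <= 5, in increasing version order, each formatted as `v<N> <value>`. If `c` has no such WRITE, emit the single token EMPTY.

Scan writes for key=c with version <= 5:
  v1 WRITE d 14 -> skip
  v2 WRITE c 22 -> keep
  v3 WRITE c 62 -> keep
  v4 WRITE d 11 -> skip
  v5 WRITE c 17 -> keep
  v6 WRITE c 6 -> drop (> snap)
  v7 WRITE c 1 -> drop (> snap)
  v8 WRITE a 19 -> skip
  v9 WRITE b 39 -> skip
Collected: [(2, 22), (3, 62), (5, 17)]

Answer: v2 22
v3 62
v5 17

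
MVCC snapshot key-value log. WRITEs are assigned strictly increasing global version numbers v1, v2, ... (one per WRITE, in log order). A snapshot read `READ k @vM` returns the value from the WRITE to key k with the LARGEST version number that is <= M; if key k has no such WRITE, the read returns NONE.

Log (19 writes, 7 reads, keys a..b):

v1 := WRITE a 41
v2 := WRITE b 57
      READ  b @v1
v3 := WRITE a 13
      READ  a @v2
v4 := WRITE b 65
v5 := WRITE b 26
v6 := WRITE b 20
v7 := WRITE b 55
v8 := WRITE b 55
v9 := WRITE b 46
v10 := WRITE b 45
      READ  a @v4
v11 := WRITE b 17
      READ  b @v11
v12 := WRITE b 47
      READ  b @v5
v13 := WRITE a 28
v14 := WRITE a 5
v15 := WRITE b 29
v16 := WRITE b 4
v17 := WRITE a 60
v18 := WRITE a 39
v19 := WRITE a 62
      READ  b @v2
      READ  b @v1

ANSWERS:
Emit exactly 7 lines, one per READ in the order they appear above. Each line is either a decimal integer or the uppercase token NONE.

Answer: NONE
41
13
17
26
57
NONE

Derivation:
v1: WRITE a=41  (a history now [(1, 41)])
v2: WRITE b=57  (b history now [(2, 57)])
READ b @v1: history=[(2, 57)] -> no version <= 1 -> NONE
v3: WRITE a=13  (a history now [(1, 41), (3, 13)])
READ a @v2: history=[(1, 41), (3, 13)] -> pick v1 -> 41
v4: WRITE b=65  (b history now [(2, 57), (4, 65)])
v5: WRITE b=26  (b history now [(2, 57), (4, 65), (5, 26)])
v6: WRITE b=20  (b history now [(2, 57), (4, 65), (5, 26), (6, 20)])
v7: WRITE b=55  (b history now [(2, 57), (4, 65), (5, 26), (6, 20), (7, 55)])
v8: WRITE b=55  (b history now [(2, 57), (4, 65), (5, 26), (6, 20), (7, 55), (8, 55)])
v9: WRITE b=46  (b history now [(2, 57), (4, 65), (5, 26), (6, 20), (7, 55), (8, 55), (9, 46)])
v10: WRITE b=45  (b history now [(2, 57), (4, 65), (5, 26), (6, 20), (7, 55), (8, 55), (9, 46), (10, 45)])
READ a @v4: history=[(1, 41), (3, 13)] -> pick v3 -> 13
v11: WRITE b=17  (b history now [(2, 57), (4, 65), (5, 26), (6, 20), (7, 55), (8, 55), (9, 46), (10, 45), (11, 17)])
READ b @v11: history=[(2, 57), (4, 65), (5, 26), (6, 20), (7, 55), (8, 55), (9, 46), (10, 45), (11, 17)] -> pick v11 -> 17
v12: WRITE b=47  (b history now [(2, 57), (4, 65), (5, 26), (6, 20), (7, 55), (8, 55), (9, 46), (10, 45), (11, 17), (12, 47)])
READ b @v5: history=[(2, 57), (4, 65), (5, 26), (6, 20), (7, 55), (8, 55), (9, 46), (10, 45), (11, 17), (12, 47)] -> pick v5 -> 26
v13: WRITE a=28  (a history now [(1, 41), (3, 13), (13, 28)])
v14: WRITE a=5  (a history now [(1, 41), (3, 13), (13, 28), (14, 5)])
v15: WRITE b=29  (b history now [(2, 57), (4, 65), (5, 26), (6, 20), (7, 55), (8, 55), (9, 46), (10, 45), (11, 17), (12, 47), (15, 29)])
v16: WRITE b=4  (b history now [(2, 57), (4, 65), (5, 26), (6, 20), (7, 55), (8, 55), (9, 46), (10, 45), (11, 17), (12, 47), (15, 29), (16, 4)])
v17: WRITE a=60  (a history now [(1, 41), (3, 13), (13, 28), (14, 5), (17, 60)])
v18: WRITE a=39  (a history now [(1, 41), (3, 13), (13, 28), (14, 5), (17, 60), (18, 39)])
v19: WRITE a=62  (a history now [(1, 41), (3, 13), (13, 28), (14, 5), (17, 60), (18, 39), (19, 62)])
READ b @v2: history=[(2, 57), (4, 65), (5, 26), (6, 20), (7, 55), (8, 55), (9, 46), (10, 45), (11, 17), (12, 47), (15, 29), (16, 4)] -> pick v2 -> 57
READ b @v1: history=[(2, 57), (4, 65), (5, 26), (6, 20), (7, 55), (8, 55), (9, 46), (10, 45), (11, 17), (12, 47), (15, 29), (16, 4)] -> no version <= 1 -> NONE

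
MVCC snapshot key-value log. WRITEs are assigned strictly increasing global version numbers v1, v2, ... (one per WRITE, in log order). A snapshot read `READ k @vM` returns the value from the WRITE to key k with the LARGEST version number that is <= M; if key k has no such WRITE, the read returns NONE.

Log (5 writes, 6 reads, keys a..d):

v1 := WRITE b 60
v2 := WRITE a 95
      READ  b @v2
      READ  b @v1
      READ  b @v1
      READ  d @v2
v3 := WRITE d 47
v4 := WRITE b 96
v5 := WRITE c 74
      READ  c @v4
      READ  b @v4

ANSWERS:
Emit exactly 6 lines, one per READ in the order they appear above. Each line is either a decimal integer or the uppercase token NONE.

v1: WRITE b=60  (b history now [(1, 60)])
v2: WRITE a=95  (a history now [(2, 95)])
READ b @v2: history=[(1, 60)] -> pick v1 -> 60
READ b @v1: history=[(1, 60)] -> pick v1 -> 60
READ b @v1: history=[(1, 60)] -> pick v1 -> 60
READ d @v2: history=[] -> no version <= 2 -> NONE
v3: WRITE d=47  (d history now [(3, 47)])
v4: WRITE b=96  (b history now [(1, 60), (4, 96)])
v5: WRITE c=74  (c history now [(5, 74)])
READ c @v4: history=[(5, 74)] -> no version <= 4 -> NONE
READ b @v4: history=[(1, 60), (4, 96)] -> pick v4 -> 96

Answer: 60
60
60
NONE
NONE
96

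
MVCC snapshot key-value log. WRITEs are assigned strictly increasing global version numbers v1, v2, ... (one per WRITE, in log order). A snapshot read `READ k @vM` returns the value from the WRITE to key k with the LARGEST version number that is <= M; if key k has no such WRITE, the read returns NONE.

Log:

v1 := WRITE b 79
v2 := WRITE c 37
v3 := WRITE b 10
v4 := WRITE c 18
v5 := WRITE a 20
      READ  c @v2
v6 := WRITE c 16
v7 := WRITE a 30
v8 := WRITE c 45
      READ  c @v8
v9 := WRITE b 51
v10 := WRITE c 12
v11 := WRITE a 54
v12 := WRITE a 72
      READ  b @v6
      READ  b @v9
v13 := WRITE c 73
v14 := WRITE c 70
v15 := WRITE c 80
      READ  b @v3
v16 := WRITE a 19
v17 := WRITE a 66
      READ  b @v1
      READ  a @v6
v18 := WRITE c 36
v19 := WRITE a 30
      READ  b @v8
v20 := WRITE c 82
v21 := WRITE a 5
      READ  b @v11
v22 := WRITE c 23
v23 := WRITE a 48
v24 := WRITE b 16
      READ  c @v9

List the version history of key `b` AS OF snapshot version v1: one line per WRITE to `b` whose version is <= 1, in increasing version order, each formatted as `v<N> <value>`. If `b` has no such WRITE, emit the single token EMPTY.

Scan writes for key=b with version <= 1:
  v1 WRITE b 79 -> keep
  v2 WRITE c 37 -> skip
  v3 WRITE b 10 -> drop (> snap)
  v4 WRITE c 18 -> skip
  v5 WRITE a 20 -> skip
  v6 WRITE c 16 -> skip
  v7 WRITE a 30 -> skip
  v8 WRITE c 45 -> skip
  v9 WRITE b 51 -> drop (> snap)
  v10 WRITE c 12 -> skip
  v11 WRITE a 54 -> skip
  v12 WRITE a 72 -> skip
  v13 WRITE c 73 -> skip
  v14 WRITE c 70 -> skip
  v15 WRITE c 80 -> skip
  v16 WRITE a 19 -> skip
  v17 WRITE a 66 -> skip
  v18 WRITE c 36 -> skip
  v19 WRITE a 30 -> skip
  v20 WRITE c 82 -> skip
  v21 WRITE a 5 -> skip
  v22 WRITE c 23 -> skip
  v23 WRITE a 48 -> skip
  v24 WRITE b 16 -> drop (> snap)
Collected: [(1, 79)]

Answer: v1 79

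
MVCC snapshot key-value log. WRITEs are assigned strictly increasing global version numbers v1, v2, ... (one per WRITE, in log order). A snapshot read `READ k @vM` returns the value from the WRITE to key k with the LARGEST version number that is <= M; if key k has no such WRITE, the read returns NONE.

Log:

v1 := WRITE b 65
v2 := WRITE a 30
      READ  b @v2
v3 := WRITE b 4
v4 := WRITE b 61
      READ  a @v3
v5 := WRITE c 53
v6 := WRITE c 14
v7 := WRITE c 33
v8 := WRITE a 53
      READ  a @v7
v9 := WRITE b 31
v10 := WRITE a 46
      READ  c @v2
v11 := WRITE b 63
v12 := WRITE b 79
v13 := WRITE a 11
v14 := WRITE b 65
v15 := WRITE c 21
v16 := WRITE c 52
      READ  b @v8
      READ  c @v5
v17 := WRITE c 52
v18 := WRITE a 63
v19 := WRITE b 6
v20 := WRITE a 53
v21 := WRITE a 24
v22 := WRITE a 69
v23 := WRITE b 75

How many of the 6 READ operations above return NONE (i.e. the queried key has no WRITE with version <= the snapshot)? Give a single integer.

v1: WRITE b=65  (b history now [(1, 65)])
v2: WRITE a=30  (a history now [(2, 30)])
READ b @v2: history=[(1, 65)] -> pick v1 -> 65
v3: WRITE b=4  (b history now [(1, 65), (3, 4)])
v4: WRITE b=61  (b history now [(1, 65), (3, 4), (4, 61)])
READ a @v3: history=[(2, 30)] -> pick v2 -> 30
v5: WRITE c=53  (c history now [(5, 53)])
v6: WRITE c=14  (c history now [(5, 53), (6, 14)])
v7: WRITE c=33  (c history now [(5, 53), (6, 14), (7, 33)])
v8: WRITE a=53  (a history now [(2, 30), (8, 53)])
READ a @v7: history=[(2, 30), (8, 53)] -> pick v2 -> 30
v9: WRITE b=31  (b history now [(1, 65), (3, 4), (4, 61), (9, 31)])
v10: WRITE a=46  (a history now [(2, 30), (8, 53), (10, 46)])
READ c @v2: history=[(5, 53), (6, 14), (7, 33)] -> no version <= 2 -> NONE
v11: WRITE b=63  (b history now [(1, 65), (3, 4), (4, 61), (9, 31), (11, 63)])
v12: WRITE b=79  (b history now [(1, 65), (3, 4), (4, 61), (9, 31), (11, 63), (12, 79)])
v13: WRITE a=11  (a history now [(2, 30), (8, 53), (10, 46), (13, 11)])
v14: WRITE b=65  (b history now [(1, 65), (3, 4), (4, 61), (9, 31), (11, 63), (12, 79), (14, 65)])
v15: WRITE c=21  (c history now [(5, 53), (6, 14), (7, 33), (15, 21)])
v16: WRITE c=52  (c history now [(5, 53), (6, 14), (7, 33), (15, 21), (16, 52)])
READ b @v8: history=[(1, 65), (3, 4), (4, 61), (9, 31), (11, 63), (12, 79), (14, 65)] -> pick v4 -> 61
READ c @v5: history=[(5, 53), (6, 14), (7, 33), (15, 21), (16, 52)] -> pick v5 -> 53
v17: WRITE c=52  (c history now [(5, 53), (6, 14), (7, 33), (15, 21), (16, 52), (17, 52)])
v18: WRITE a=63  (a history now [(2, 30), (8, 53), (10, 46), (13, 11), (18, 63)])
v19: WRITE b=6  (b history now [(1, 65), (3, 4), (4, 61), (9, 31), (11, 63), (12, 79), (14, 65), (19, 6)])
v20: WRITE a=53  (a history now [(2, 30), (8, 53), (10, 46), (13, 11), (18, 63), (20, 53)])
v21: WRITE a=24  (a history now [(2, 30), (8, 53), (10, 46), (13, 11), (18, 63), (20, 53), (21, 24)])
v22: WRITE a=69  (a history now [(2, 30), (8, 53), (10, 46), (13, 11), (18, 63), (20, 53), (21, 24), (22, 69)])
v23: WRITE b=75  (b history now [(1, 65), (3, 4), (4, 61), (9, 31), (11, 63), (12, 79), (14, 65), (19, 6), (23, 75)])
Read results in order: ['65', '30', '30', 'NONE', '61', '53']
NONE count = 1

Answer: 1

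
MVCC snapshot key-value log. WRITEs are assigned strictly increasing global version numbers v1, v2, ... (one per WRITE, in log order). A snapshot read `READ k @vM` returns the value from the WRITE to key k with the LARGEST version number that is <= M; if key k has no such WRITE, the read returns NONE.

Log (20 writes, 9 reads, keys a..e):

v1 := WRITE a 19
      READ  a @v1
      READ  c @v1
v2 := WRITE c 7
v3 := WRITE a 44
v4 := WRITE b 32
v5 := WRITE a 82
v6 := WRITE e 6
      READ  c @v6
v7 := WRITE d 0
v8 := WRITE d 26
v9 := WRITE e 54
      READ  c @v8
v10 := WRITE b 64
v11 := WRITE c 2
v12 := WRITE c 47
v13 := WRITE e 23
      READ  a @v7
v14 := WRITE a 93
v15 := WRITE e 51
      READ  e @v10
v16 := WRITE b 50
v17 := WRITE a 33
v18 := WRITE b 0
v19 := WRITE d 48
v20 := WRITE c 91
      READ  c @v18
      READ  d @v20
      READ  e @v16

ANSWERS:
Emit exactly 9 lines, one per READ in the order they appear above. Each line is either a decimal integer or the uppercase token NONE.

v1: WRITE a=19  (a history now [(1, 19)])
READ a @v1: history=[(1, 19)] -> pick v1 -> 19
READ c @v1: history=[] -> no version <= 1 -> NONE
v2: WRITE c=7  (c history now [(2, 7)])
v3: WRITE a=44  (a history now [(1, 19), (3, 44)])
v4: WRITE b=32  (b history now [(4, 32)])
v5: WRITE a=82  (a history now [(1, 19), (3, 44), (5, 82)])
v6: WRITE e=6  (e history now [(6, 6)])
READ c @v6: history=[(2, 7)] -> pick v2 -> 7
v7: WRITE d=0  (d history now [(7, 0)])
v8: WRITE d=26  (d history now [(7, 0), (8, 26)])
v9: WRITE e=54  (e history now [(6, 6), (9, 54)])
READ c @v8: history=[(2, 7)] -> pick v2 -> 7
v10: WRITE b=64  (b history now [(4, 32), (10, 64)])
v11: WRITE c=2  (c history now [(2, 7), (11, 2)])
v12: WRITE c=47  (c history now [(2, 7), (11, 2), (12, 47)])
v13: WRITE e=23  (e history now [(6, 6), (9, 54), (13, 23)])
READ a @v7: history=[(1, 19), (3, 44), (5, 82)] -> pick v5 -> 82
v14: WRITE a=93  (a history now [(1, 19), (3, 44), (5, 82), (14, 93)])
v15: WRITE e=51  (e history now [(6, 6), (9, 54), (13, 23), (15, 51)])
READ e @v10: history=[(6, 6), (9, 54), (13, 23), (15, 51)] -> pick v9 -> 54
v16: WRITE b=50  (b history now [(4, 32), (10, 64), (16, 50)])
v17: WRITE a=33  (a history now [(1, 19), (3, 44), (5, 82), (14, 93), (17, 33)])
v18: WRITE b=0  (b history now [(4, 32), (10, 64), (16, 50), (18, 0)])
v19: WRITE d=48  (d history now [(7, 0), (8, 26), (19, 48)])
v20: WRITE c=91  (c history now [(2, 7), (11, 2), (12, 47), (20, 91)])
READ c @v18: history=[(2, 7), (11, 2), (12, 47), (20, 91)] -> pick v12 -> 47
READ d @v20: history=[(7, 0), (8, 26), (19, 48)] -> pick v19 -> 48
READ e @v16: history=[(6, 6), (9, 54), (13, 23), (15, 51)] -> pick v15 -> 51

Answer: 19
NONE
7
7
82
54
47
48
51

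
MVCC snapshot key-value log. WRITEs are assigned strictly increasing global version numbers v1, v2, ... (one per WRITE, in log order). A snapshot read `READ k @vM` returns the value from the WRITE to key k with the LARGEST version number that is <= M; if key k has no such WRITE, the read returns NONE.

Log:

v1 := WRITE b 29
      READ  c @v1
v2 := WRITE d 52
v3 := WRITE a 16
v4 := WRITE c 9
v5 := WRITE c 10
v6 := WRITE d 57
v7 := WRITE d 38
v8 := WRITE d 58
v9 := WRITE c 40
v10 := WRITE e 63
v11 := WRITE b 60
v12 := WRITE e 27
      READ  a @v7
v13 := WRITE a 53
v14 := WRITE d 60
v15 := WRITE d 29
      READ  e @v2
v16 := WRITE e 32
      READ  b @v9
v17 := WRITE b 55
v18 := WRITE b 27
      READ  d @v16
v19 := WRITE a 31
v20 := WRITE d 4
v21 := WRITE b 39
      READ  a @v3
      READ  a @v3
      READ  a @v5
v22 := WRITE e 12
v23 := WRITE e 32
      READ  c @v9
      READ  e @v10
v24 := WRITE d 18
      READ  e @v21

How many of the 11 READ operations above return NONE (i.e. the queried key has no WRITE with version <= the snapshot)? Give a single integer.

Answer: 2

Derivation:
v1: WRITE b=29  (b history now [(1, 29)])
READ c @v1: history=[] -> no version <= 1 -> NONE
v2: WRITE d=52  (d history now [(2, 52)])
v3: WRITE a=16  (a history now [(3, 16)])
v4: WRITE c=9  (c history now [(4, 9)])
v5: WRITE c=10  (c history now [(4, 9), (5, 10)])
v6: WRITE d=57  (d history now [(2, 52), (6, 57)])
v7: WRITE d=38  (d history now [(2, 52), (6, 57), (7, 38)])
v8: WRITE d=58  (d history now [(2, 52), (6, 57), (7, 38), (8, 58)])
v9: WRITE c=40  (c history now [(4, 9), (5, 10), (9, 40)])
v10: WRITE e=63  (e history now [(10, 63)])
v11: WRITE b=60  (b history now [(1, 29), (11, 60)])
v12: WRITE e=27  (e history now [(10, 63), (12, 27)])
READ a @v7: history=[(3, 16)] -> pick v3 -> 16
v13: WRITE a=53  (a history now [(3, 16), (13, 53)])
v14: WRITE d=60  (d history now [(2, 52), (6, 57), (7, 38), (8, 58), (14, 60)])
v15: WRITE d=29  (d history now [(2, 52), (6, 57), (7, 38), (8, 58), (14, 60), (15, 29)])
READ e @v2: history=[(10, 63), (12, 27)] -> no version <= 2 -> NONE
v16: WRITE e=32  (e history now [(10, 63), (12, 27), (16, 32)])
READ b @v9: history=[(1, 29), (11, 60)] -> pick v1 -> 29
v17: WRITE b=55  (b history now [(1, 29), (11, 60), (17, 55)])
v18: WRITE b=27  (b history now [(1, 29), (11, 60), (17, 55), (18, 27)])
READ d @v16: history=[(2, 52), (6, 57), (7, 38), (8, 58), (14, 60), (15, 29)] -> pick v15 -> 29
v19: WRITE a=31  (a history now [(3, 16), (13, 53), (19, 31)])
v20: WRITE d=4  (d history now [(2, 52), (6, 57), (7, 38), (8, 58), (14, 60), (15, 29), (20, 4)])
v21: WRITE b=39  (b history now [(1, 29), (11, 60), (17, 55), (18, 27), (21, 39)])
READ a @v3: history=[(3, 16), (13, 53), (19, 31)] -> pick v3 -> 16
READ a @v3: history=[(3, 16), (13, 53), (19, 31)] -> pick v3 -> 16
READ a @v5: history=[(3, 16), (13, 53), (19, 31)] -> pick v3 -> 16
v22: WRITE e=12  (e history now [(10, 63), (12, 27), (16, 32), (22, 12)])
v23: WRITE e=32  (e history now [(10, 63), (12, 27), (16, 32), (22, 12), (23, 32)])
READ c @v9: history=[(4, 9), (5, 10), (9, 40)] -> pick v9 -> 40
READ e @v10: history=[(10, 63), (12, 27), (16, 32), (22, 12), (23, 32)] -> pick v10 -> 63
v24: WRITE d=18  (d history now [(2, 52), (6, 57), (7, 38), (8, 58), (14, 60), (15, 29), (20, 4), (24, 18)])
READ e @v21: history=[(10, 63), (12, 27), (16, 32), (22, 12), (23, 32)] -> pick v16 -> 32
Read results in order: ['NONE', '16', 'NONE', '29', '29', '16', '16', '16', '40', '63', '32']
NONE count = 2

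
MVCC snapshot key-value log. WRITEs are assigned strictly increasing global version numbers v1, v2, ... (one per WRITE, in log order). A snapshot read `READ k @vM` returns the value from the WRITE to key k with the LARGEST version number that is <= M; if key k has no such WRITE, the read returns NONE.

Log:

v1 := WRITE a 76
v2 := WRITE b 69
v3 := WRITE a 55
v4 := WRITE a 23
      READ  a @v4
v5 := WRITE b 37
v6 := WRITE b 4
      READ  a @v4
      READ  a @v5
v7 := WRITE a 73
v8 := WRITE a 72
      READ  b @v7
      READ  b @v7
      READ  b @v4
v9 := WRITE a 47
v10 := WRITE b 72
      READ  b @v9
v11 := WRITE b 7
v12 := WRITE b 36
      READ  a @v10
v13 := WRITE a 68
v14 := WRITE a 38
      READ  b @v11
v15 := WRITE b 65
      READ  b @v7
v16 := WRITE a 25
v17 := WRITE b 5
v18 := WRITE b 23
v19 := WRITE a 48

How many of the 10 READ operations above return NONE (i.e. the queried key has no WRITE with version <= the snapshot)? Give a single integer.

Answer: 0

Derivation:
v1: WRITE a=76  (a history now [(1, 76)])
v2: WRITE b=69  (b history now [(2, 69)])
v3: WRITE a=55  (a history now [(1, 76), (3, 55)])
v4: WRITE a=23  (a history now [(1, 76), (3, 55), (4, 23)])
READ a @v4: history=[(1, 76), (3, 55), (4, 23)] -> pick v4 -> 23
v5: WRITE b=37  (b history now [(2, 69), (5, 37)])
v6: WRITE b=4  (b history now [(2, 69), (5, 37), (6, 4)])
READ a @v4: history=[(1, 76), (3, 55), (4, 23)] -> pick v4 -> 23
READ a @v5: history=[(1, 76), (3, 55), (4, 23)] -> pick v4 -> 23
v7: WRITE a=73  (a history now [(1, 76), (3, 55), (4, 23), (7, 73)])
v8: WRITE a=72  (a history now [(1, 76), (3, 55), (4, 23), (7, 73), (8, 72)])
READ b @v7: history=[(2, 69), (5, 37), (6, 4)] -> pick v6 -> 4
READ b @v7: history=[(2, 69), (5, 37), (6, 4)] -> pick v6 -> 4
READ b @v4: history=[(2, 69), (5, 37), (6, 4)] -> pick v2 -> 69
v9: WRITE a=47  (a history now [(1, 76), (3, 55), (4, 23), (7, 73), (8, 72), (9, 47)])
v10: WRITE b=72  (b history now [(2, 69), (5, 37), (6, 4), (10, 72)])
READ b @v9: history=[(2, 69), (5, 37), (6, 4), (10, 72)] -> pick v6 -> 4
v11: WRITE b=7  (b history now [(2, 69), (5, 37), (6, 4), (10, 72), (11, 7)])
v12: WRITE b=36  (b history now [(2, 69), (5, 37), (6, 4), (10, 72), (11, 7), (12, 36)])
READ a @v10: history=[(1, 76), (3, 55), (4, 23), (7, 73), (8, 72), (9, 47)] -> pick v9 -> 47
v13: WRITE a=68  (a history now [(1, 76), (3, 55), (4, 23), (7, 73), (8, 72), (9, 47), (13, 68)])
v14: WRITE a=38  (a history now [(1, 76), (3, 55), (4, 23), (7, 73), (8, 72), (9, 47), (13, 68), (14, 38)])
READ b @v11: history=[(2, 69), (5, 37), (6, 4), (10, 72), (11, 7), (12, 36)] -> pick v11 -> 7
v15: WRITE b=65  (b history now [(2, 69), (5, 37), (6, 4), (10, 72), (11, 7), (12, 36), (15, 65)])
READ b @v7: history=[(2, 69), (5, 37), (6, 4), (10, 72), (11, 7), (12, 36), (15, 65)] -> pick v6 -> 4
v16: WRITE a=25  (a history now [(1, 76), (3, 55), (4, 23), (7, 73), (8, 72), (9, 47), (13, 68), (14, 38), (16, 25)])
v17: WRITE b=5  (b history now [(2, 69), (5, 37), (6, 4), (10, 72), (11, 7), (12, 36), (15, 65), (17, 5)])
v18: WRITE b=23  (b history now [(2, 69), (5, 37), (6, 4), (10, 72), (11, 7), (12, 36), (15, 65), (17, 5), (18, 23)])
v19: WRITE a=48  (a history now [(1, 76), (3, 55), (4, 23), (7, 73), (8, 72), (9, 47), (13, 68), (14, 38), (16, 25), (19, 48)])
Read results in order: ['23', '23', '23', '4', '4', '69', '4', '47', '7', '4']
NONE count = 0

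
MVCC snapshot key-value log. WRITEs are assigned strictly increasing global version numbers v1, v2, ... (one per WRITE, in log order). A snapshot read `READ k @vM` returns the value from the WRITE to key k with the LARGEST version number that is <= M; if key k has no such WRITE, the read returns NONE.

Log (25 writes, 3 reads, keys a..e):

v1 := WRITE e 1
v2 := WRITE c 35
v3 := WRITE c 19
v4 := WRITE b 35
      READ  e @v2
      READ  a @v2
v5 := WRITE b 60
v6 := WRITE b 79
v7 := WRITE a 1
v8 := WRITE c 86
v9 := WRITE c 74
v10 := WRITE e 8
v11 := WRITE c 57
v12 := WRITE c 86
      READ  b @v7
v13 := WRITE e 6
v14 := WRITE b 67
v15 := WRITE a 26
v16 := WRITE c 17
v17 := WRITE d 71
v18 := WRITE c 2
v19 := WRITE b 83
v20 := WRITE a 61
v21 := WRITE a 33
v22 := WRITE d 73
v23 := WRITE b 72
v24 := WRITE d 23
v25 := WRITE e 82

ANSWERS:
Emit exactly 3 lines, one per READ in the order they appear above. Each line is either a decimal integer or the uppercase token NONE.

v1: WRITE e=1  (e history now [(1, 1)])
v2: WRITE c=35  (c history now [(2, 35)])
v3: WRITE c=19  (c history now [(2, 35), (3, 19)])
v4: WRITE b=35  (b history now [(4, 35)])
READ e @v2: history=[(1, 1)] -> pick v1 -> 1
READ a @v2: history=[] -> no version <= 2 -> NONE
v5: WRITE b=60  (b history now [(4, 35), (5, 60)])
v6: WRITE b=79  (b history now [(4, 35), (5, 60), (6, 79)])
v7: WRITE a=1  (a history now [(7, 1)])
v8: WRITE c=86  (c history now [(2, 35), (3, 19), (8, 86)])
v9: WRITE c=74  (c history now [(2, 35), (3, 19), (8, 86), (9, 74)])
v10: WRITE e=8  (e history now [(1, 1), (10, 8)])
v11: WRITE c=57  (c history now [(2, 35), (3, 19), (8, 86), (9, 74), (11, 57)])
v12: WRITE c=86  (c history now [(2, 35), (3, 19), (8, 86), (9, 74), (11, 57), (12, 86)])
READ b @v7: history=[(4, 35), (5, 60), (6, 79)] -> pick v6 -> 79
v13: WRITE e=6  (e history now [(1, 1), (10, 8), (13, 6)])
v14: WRITE b=67  (b history now [(4, 35), (5, 60), (6, 79), (14, 67)])
v15: WRITE a=26  (a history now [(7, 1), (15, 26)])
v16: WRITE c=17  (c history now [(2, 35), (3, 19), (8, 86), (9, 74), (11, 57), (12, 86), (16, 17)])
v17: WRITE d=71  (d history now [(17, 71)])
v18: WRITE c=2  (c history now [(2, 35), (3, 19), (8, 86), (9, 74), (11, 57), (12, 86), (16, 17), (18, 2)])
v19: WRITE b=83  (b history now [(4, 35), (5, 60), (6, 79), (14, 67), (19, 83)])
v20: WRITE a=61  (a history now [(7, 1), (15, 26), (20, 61)])
v21: WRITE a=33  (a history now [(7, 1), (15, 26), (20, 61), (21, 33)])
v22: WRITE d=73  (d history now [(17, 71), (22, 73)])
v23: WRITE b=72  (b history now [(4, 35), (5, 60), (6, 79), (14, 67), (19, 83), (23, 72)])
v24: WRITE d=23  (d history now [(17, 71), (22, 73), (24, 23)])
v25: WRITE e=82  (e history now [(1, 1), (10, 8), (13, 6), (25, 82)])

Answer: 1
NONE
79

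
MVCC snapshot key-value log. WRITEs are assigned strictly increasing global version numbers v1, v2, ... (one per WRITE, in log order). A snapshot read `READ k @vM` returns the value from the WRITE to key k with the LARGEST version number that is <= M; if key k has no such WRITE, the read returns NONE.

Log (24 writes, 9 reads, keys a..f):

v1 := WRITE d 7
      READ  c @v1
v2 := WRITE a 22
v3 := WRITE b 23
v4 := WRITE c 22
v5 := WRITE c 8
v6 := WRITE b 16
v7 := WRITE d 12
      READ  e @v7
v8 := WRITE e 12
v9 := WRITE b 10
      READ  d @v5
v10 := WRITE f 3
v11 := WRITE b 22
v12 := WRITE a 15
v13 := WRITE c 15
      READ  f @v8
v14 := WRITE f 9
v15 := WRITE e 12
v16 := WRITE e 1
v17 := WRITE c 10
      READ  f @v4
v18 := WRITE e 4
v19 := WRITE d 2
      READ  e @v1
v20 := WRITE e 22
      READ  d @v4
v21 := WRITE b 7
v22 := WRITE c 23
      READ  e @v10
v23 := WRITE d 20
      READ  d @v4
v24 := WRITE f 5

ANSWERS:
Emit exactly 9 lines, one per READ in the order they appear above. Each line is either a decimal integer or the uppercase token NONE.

Answer: NONE
NONE
7
NONE
NONE
NONE
7
12
7

Derivation:
v1: WRITE d=7  (d history now [(1, 7)])
READ c @v1: history=[] -> no version <= 1 -> NONE
v2: WRITE a=22  (a history now [(2, 22)])
v3: WRITE b=23  (b history now [(3, 23)])
v4: WRITE c=22  (c history now [(4, 22)])
v5: WRITE c=8  (c history now [(4, 22), (5, 8)])
v6: WRITE b=16  (b history now [(3, 23), (6, 16)])
v7: WRITE d=12  (d history now [(1, 7), (7, 12)])
READ e @v7: history=[] -> no version <= 7 -> NONE
v8: WRITE e=12  (e history now [(8, 12)])
v9: WRITE b=10  (b history now [(3, 23), (6, 16), (9, 10)])
READ d @v5: history=[(1, 7), (7, 12)] -> pick v1 -> 7
v10: WRITE f=3  (f history now [(10, 3)])
v11: WRITE b=22  (b history now [(3, 23), (6, 16), (9, 10), (11, 22)])
v12: WRITE a=15  (a history now [(2, 22), (12, 15)])
v13: WRITE c=15  (c history now [(4, 22), (5, 8), (13, 15)])
READ f @v8: history=[(10, 3)] -> no version <= 8 -> NONE
v14: WRITE f=9  (f history now [(10, 3), (14, 9)])
v15: WRITE e=12  (e history now [(8, 12), (15, 12)])
v16: WRITE e=1  (e history now [(8, 12), (15, 12), (16, 1)])
v17: WRITE c=10  (c history now [(4, 22), (5, 8), (13, 15), (17, 10)])
READ f @v4: history=[(10, 3), (14, 9)] -> no version <= 4 -> NONE
v18: WRITE e=4  (e history now [(8, 12), (15, 12), (16, 1), (18, 4)])
v19: WRITE d=2  (d history now [(1, 7), (7, 12), (19, 2)])
READ e @v1: history=[(8, 12), (15, 12), (16, 1), (18, 4)] -> no version <= 1 -> NONE
v20: WRITE e=22  (e history now [(8, 12), (15, 12), (16, 1), (18, 4), (20, 22)])
READ d @v4: history=[(1, 7), (7, 12), (19, 2)] -> pick v1 -> 7
v21: WRITE b=7  (b history now [(3, 23), (6, 16), (9, 10), (11, 22), (21, 7)])
v22: WRITE c=23  (c history now [(4, 22), (5, 8), (13, 15), (17, 10), (22, 23)])
READ e @v10: history=[(8, 12), (15, 12), (16, 1), (18, 4), (20, 22)] -> pick v8 -> 12
v23: WRITE d=20  (d history now [(1, 7), (7, 12), (19, 2), (23, 20)])
READ d @v4: history=[(1, 7), (7, 12), (19, 2), (23, 20)] -> pick v1 -> 7
v24: WRITE f=5  (f history now [(10, 3), (14, 9), (24, 5)])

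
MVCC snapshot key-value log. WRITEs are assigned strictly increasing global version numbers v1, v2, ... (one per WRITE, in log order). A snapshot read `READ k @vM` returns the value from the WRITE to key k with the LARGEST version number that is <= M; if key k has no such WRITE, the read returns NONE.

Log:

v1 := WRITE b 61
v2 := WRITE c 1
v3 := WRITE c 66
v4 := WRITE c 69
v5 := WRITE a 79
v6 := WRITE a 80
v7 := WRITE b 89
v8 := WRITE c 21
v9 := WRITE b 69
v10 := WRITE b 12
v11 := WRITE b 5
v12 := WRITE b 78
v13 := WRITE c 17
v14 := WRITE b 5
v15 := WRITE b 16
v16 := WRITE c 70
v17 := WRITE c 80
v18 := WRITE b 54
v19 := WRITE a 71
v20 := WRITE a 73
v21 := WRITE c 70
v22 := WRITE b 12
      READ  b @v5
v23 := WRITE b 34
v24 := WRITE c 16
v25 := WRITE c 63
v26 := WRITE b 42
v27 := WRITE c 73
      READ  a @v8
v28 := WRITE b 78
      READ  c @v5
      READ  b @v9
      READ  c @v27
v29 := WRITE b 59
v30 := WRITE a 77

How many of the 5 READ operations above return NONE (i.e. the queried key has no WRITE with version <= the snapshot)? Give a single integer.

v1: WRITE b=61  (b history now [(1, 61)])
v2: WRITE c=1  (c history now [(2, 1)])
v3: WRITE c=66  (c history now [(2, 1), (3, 66)])
v4: WRITE c=69  (c history now [(2, 1), (3, 66), (4, 69)])
v5: WRITE a=79  (a history now [(5, 79)])
v6: WRITE a=80  (a history now [(5, 79), (6, 80)])
v7: WRITE b=89  (b history now [(1, 61), (7, 89)])
v8: WRITE c=21  (c history now [(2, 1), (3, 66), (4, 69), (8, 21)])
v9: WRITE b=69  (b history now [(1, 61), (7, 89), (9, 69)])
v10: WRITE b=12  (b history now [(1, 61), (7, 89), (9, 69), (10, 12)])
v11: WRITE b=5  (b history now [(1, 61), (7, 89), (9, 69), (10, 12), (11, 5)])
v12: WRITE b=78  (b history now [(1, 61), (7, 89), (9, 69), (10, 12), (11, 5), (12, 78)])
v13: WRITE c=17  (c history now [(2, 1), (3, 66), (4, 69), (8, 21), (13, 17)])
v14: WRITE b=5  (b history now [(1, 61), (7, 89), (9, 69), (10, 12), (11, 5), (12, 78), (14, 5)])
v15: WRITE b=16  (b history now [(1, 61), (7, 89), (9, 69), (10, 12), (11, 5), (12, 78), (14, 5), (15, 16)])
v16: WRITE c=70  (c history now [(2, 1), (3, 66), (4, 69), (8, 21), (13, 17), (16, 70)])
v17: WRITE c=80  (c history now [(2, 1), (3, 66), (4, 69), (8, 21), (13, 17), (16, 70), (17, 80)])
v18: WRITE b=54  (b history now [(1, 61), (7, 89), (9, 69), (10, 12), (11, 5), (12, 78), (14, 5), (15, 16), (18, 54)])
v19: WRITE a=71  (a history now [(5, 79), (6, 80), (19, 71)])
v20: WRITE a=73  (a history now [(5, 79), (6, 80), (19, 71), (20, 73)])
v21: WRITE c=70  (c history now [(2, 1), (3, 66), (4, 69), (8, 21), (13, 17), (16, 70), (17, 80), (21, 70)])
v22: WRITE b=12  (b history now [(1, 61), (7, 89), (9, 69), (10, 12), (11, 5), (12, 78), (14, 5), (15, 16), (18, 54), (22, 12)])
READ b @v5: history=[(1, 61), (7, 89), (9, 69), (10, 12), (11, 5), (12, 78), (14, 5), (15, 16), (18, 54), (22, 12)] -> pick v1 -> 61
v23: WRITE b=34  (b history now [(1, 61), (7, 89), (9, 69), (10, 12), (11, 5), (12, 78), (14, 5), (15, 16), (18, 54), (22, 12), (23, 34)])
v24: WRITE c=16  (c history now [(2, 1), (3, 66), (4, 69), (8, 21), (13, 17), (16, 70), (17, 80), (21, 70), (24, 16)])
v25: WRITE c=63  (c history now [(2, 1), (3, 66), (4, 69), (8, 21), (13, 17), (16, 70), (17, 80), (21, 70), (24, 16), (25, 63)])
v26: WRITE b=42  (b history now [(1, 61), (7, 89), (9, 69), (10, 12), (11, 5), (12, 78), (14, 5), (15, 16), (18, 54), (22, 12), (23, 34), (26, 42)])
v27: WRITE c=73  (c history now [(2, 1), (3, 66), (4, 69), (8, 21), (13, 17), (16, 70), (17, 80), (21, 70), (24, 16), (25, 63), (27, 73)])
READ a @v8: history=[(5, 79), (6, 80), (19, 71), (20, 73)] -> pick v6 -> 80
v28: WRITE b=78  (b history now [(1, 61), (7, 89), (9, 69), (10, 12), (11, 5), (12, 78), (14, 5), (15, 16), (18, 54), (22, 12), (23, 34), (26, 42), (28, 78)])
READ c @v5: history=[(2, 1), (3, 66), (4, 69), (8, 21), (13, 17), (16, 70), (17, 80), (21, 70), (24, 16), (25, 63), (27, 73)] -> pick v4 -> 69
READ b @v9: history=[(1, 61), (7, 89), (9, 69), (10, 12), (11, 5), (12, 78), (14, 5), (15, 16), (18, 54), (22, 12), (23, 34), (26, 42), (28, 78)] -> pick v9 -> 69
READ c @v27: history=[(2, 1), (3, 66), (4, 69), (8, 21), (13, 17), (16, 70), (17, 80), (21, 70), (24, 16), (25, 63), (27, 73)] -> pick v27 -> 73
v29: WRITE b=59  (b history now [(1, 61), (7, 89), (9, 69), (10, 12), (11, 5), (12, 78), (14, 5), (15, 16), (18, 54), (22, 12), (23, 34), (26, 42), (28, 78), (29, 59)])
v30: WRITE a=77  (a history now [(5, 79), (6, 80), (19, 71), (20, 73), (30, 77)])
Read results in order: ['61', '80', '69', '69', '73']
NONE count = 0

Answer: 0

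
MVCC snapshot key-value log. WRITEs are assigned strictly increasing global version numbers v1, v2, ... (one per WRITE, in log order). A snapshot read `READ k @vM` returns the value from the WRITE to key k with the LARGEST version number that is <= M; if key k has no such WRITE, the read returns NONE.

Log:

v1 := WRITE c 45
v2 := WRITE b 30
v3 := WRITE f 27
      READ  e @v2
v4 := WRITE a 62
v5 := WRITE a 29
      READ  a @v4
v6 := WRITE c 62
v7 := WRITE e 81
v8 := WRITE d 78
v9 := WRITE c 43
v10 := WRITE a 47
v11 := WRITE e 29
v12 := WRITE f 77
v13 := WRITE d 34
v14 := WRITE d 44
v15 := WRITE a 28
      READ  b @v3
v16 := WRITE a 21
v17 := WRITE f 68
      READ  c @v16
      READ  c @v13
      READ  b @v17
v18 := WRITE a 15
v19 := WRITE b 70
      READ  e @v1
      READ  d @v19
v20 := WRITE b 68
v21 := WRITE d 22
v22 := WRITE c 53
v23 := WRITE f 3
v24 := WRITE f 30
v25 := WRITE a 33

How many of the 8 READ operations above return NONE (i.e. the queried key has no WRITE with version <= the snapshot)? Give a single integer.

v1: WRITE c=45  (c history now [(1, 45)])
v2: WRITE b=30  (b history now [(2, 30)])
v3: WRITE f=27  (f history now [(3, 27)])
READ e @v2: history=[] -> no version <= 2 -> NONE
v4: WRITE a=62  (a history now [(4, 62)])
v5: WRITE a=29  (a history now [(4, 62), (5, 29)])
READ a @v4: history=[(4, 62), (5, 29)] -> pick v4 -> 62
v6: WRITE c=62  (c history now [(1, 45), (6, 62)])
v7: WRITE e=81  (e history now [(7, 81)])
v8: WRITE d=78  (d history now [(8, 78)])
v9: WRITE c=43  (c history now [(1, 45), (6, 62), (9, 43)])
v10: WRITE a=47  (a history now [(4, 62), (5, 29), (10, 47)])
v11: WRITE e=29  (e history now [(7, 81), (11, 29)])
v12: WRITE f=77  (f history now [(3, 27), (12, 77)])
v13: WRITE d=34  (d history now [(8, 78), (13, 34)])
v14: WRITE d=44  (d history now [(8, 78), (13, 34), (14, 44)])
v15: WRITE a=28  (a history now [(4, 62), (5, 29), (10, 47), (15, 28)])
READ b @v3: history=[(2, 30)] -> pick v2 -> 30
v16: WRITE a=21  (a history now [(4, 62), (5, 29), (10, 47), (15, 28), (16, 21)])
v17: WRITE f=68  (f history now [(3, 27), (12, 77), (17, 68)])
READ c @v16: history=[(1, 45), (6, 62), (9, 43)] -> pick v9 -> 43
READ c @v13: history=[(1, 45), (6, 62), (9, 43)] -> pick v9 -> 43
READ b @v17: history=[(2, 30)] -> pick v2 -> 30
v18: WRITE a=15  (a history now [(4, 62), (5, 29), (10, 47), (15, 28), (16, 21), (18, 15)])
v19: WRITE b=70  (b history now [(2, 30), (19, 70)])
READ e @v1: history=[(7, 81), (11, 29)] -> no version <= 1 -> NONE
READ d @v19: history=[(8, 78), (13, 34), (14, 44)] -> pick v14 -> 44
v20: WRITE b=68  (b history now [(2, 30), (19, 70), (20, 68)])
v21: WRITE d=22  (d history now [(8, 78), (13, 34), (14, 44), (21, 22)])
v22: WRITE c=53  (c history now [(1, 45), (6, 62), (9, 43), (22, 53)])
v23: WRITE f=3  (f history now [(3, 27), (12, 77), (17, 68), (23, 3)])
v24: WRITE f=30  (f history now [(3, 27), (12, 77), (17, 68), (23, 3), (24, 30)])
v25: WRITE a=33  (a history now [(4, 62), (5, 29), (10, 47), (15, 28), (16, 21), (18, 15), (25, 33)])
Read results in order: ['NONE', '62', '30', '43', '43', '30', 'NONE', '44']
NONE count = 2

Answer: 2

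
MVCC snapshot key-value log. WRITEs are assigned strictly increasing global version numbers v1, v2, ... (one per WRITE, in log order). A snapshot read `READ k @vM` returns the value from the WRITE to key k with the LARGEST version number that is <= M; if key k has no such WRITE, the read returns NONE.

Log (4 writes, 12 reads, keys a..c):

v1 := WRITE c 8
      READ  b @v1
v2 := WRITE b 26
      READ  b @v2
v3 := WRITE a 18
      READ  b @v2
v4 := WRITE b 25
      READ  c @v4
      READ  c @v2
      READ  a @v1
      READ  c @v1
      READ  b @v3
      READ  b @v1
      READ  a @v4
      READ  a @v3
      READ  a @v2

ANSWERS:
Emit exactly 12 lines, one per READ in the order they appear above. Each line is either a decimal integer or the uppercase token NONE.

v1: WRITE c=8  (c history now [(1, 8)])
READ b @v1: history=[] -> no version <= 1 -> NONE
v2: WRITE b=26  (b history now [(2, 26)])
READ b @v2: history=[(2, 26)] -> pick v2 -> 26
v3: WRITE a=18  (a history now [(3, 18)])
READ b @v2: history=[(2, 26)] -> pick v2 -> 26
v4: WRITE b=25  (b history now [(2, 26), (4, 25)])
READ c @v4: history=[(1, 8)] -> pick v1 -> 8
READ c @v2: history=[(1, 8)] -> pick v1 -> 8
READ a @v1: history=[(3, 18)] -> no version <= 1 -> NONE
READ c @v1: history=[(1, 8)] -> pick v1 -> 8
READ b @v3: history=[(2, 26), (4, 25)] -> pick v2 -> 26
READ b @v1: history=[(2, 26), (4, 25)] -> no version <= 1 -> NONE
READ a @v4: history=[(3, 18)] -> pick v3 -> 18
READ a @v3: history=[(3, 18)] -> pick v3 -> 18
READ a @v2: history=[(3, 18)] -> no version <= 2 -> NONE

Answer: NONE
26
26
8
8
NONE
8
26
NONE
18
18
NONE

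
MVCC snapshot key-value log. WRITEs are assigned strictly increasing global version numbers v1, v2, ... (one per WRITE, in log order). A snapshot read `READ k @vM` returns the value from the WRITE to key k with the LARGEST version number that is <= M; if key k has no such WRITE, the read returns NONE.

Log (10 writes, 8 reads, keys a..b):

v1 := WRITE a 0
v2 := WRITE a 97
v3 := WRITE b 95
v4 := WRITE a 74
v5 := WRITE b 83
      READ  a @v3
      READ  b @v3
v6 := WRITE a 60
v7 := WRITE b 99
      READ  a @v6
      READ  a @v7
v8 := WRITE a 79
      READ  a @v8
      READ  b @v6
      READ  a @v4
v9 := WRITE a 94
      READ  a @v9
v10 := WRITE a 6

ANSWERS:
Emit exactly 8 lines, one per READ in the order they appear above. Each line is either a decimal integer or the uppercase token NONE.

Answer: 97
95
60
60
79
83
74
94

Derivation:
v1: WRITE a=0  (a history now [(1, 0)])
v2: WRITE a=97  (a history now [(1, 0), (2, 97)])
v3: WRITE b=95  (b history now [(3, 95)])
v4: WRITE a=74  (a history now [(1, 0), (2, 97), (4, 74)])
v5: WRITE b=83  (b history now [(3, 95), (5, 83)])
READ a @v3: history=[(1, 0), (2, 97), (4, 74)] -> pick v2 -> 97
READ b @v3: history=[(3, 95), (5, 83)] -> pick v3 -> 95
v6: WRITE a=60  (a history now [(1, 0), (2, 97), (4, 74), (6, 60)])
v7: WRITE b=99  (b history now [(3, 95), (5, 83), (7, 99)])
READ a @v6: history=[(1, 0), (2, 97), (4, 74), (6, 60)] -> pick v6 -> 60
READ a @v7: history=[(1, 0), (2, 97), (4, 74), (6, 60)] -> pick v6 -> 60
v8: WRITE a=79  (a history now [(1, 0), (2, 97), (4, 74), (6, 60), (8, 79)])
READ a @v8: history=[(1, 0), (2, 97), (4, 74), (6, 60), (8, 79)] -> pick v8 -> 79
READ b @v6: history=[(3, 95), (5, 83), (7, 99)] -> pick v5 -> 83
READ a @v4: history=[(1, 0), (2, 97), (4, 74), (6, 60), (8, 79)] -> pick v4 -> 74
v9: WRITE a=94  (a history now [(1, 0), (2, 97), (4, 74), (6, 60), (8, 79), (9, 94)])
READ a @v9: history=[(1, 0), (2, 97), (4, 74), (6, 60), (8, 79), (9, 94)] -> pick v9 -> 94
v10: WRITE a=6  (a history now [(1, 0), (2, 97), (4, 74), (6, 60), (8, 79), (9, 94), (10, 6)])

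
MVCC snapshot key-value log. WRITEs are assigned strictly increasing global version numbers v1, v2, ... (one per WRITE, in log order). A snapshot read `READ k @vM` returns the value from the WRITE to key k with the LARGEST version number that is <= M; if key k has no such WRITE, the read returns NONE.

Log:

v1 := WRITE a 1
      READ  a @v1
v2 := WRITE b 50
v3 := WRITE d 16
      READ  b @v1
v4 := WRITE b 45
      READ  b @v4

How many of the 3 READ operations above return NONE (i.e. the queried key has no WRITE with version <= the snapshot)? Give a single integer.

Answer: 1

Derivation:
v1: WRITE a=1  (a history now [(1, 1)])
READ a @v1: history=[(1, 1)] -> pick v1 -> 1
v2: WRITE b=50  (b history now [(2, 50)])
v3: WRITE d=16  (d history now [(3, 16)])
READ b @v1: history=[(2, 50)] -> no version <= 1 -> NONE
v4: WRITE b=45  (b history now [(2, 50), (4, 45)])
READ b @v4: history=[(2, 50), (4, 45)] -> pick v4 -> 45
Read results in order: ['1', 'NONE', '45']
NONE count = 1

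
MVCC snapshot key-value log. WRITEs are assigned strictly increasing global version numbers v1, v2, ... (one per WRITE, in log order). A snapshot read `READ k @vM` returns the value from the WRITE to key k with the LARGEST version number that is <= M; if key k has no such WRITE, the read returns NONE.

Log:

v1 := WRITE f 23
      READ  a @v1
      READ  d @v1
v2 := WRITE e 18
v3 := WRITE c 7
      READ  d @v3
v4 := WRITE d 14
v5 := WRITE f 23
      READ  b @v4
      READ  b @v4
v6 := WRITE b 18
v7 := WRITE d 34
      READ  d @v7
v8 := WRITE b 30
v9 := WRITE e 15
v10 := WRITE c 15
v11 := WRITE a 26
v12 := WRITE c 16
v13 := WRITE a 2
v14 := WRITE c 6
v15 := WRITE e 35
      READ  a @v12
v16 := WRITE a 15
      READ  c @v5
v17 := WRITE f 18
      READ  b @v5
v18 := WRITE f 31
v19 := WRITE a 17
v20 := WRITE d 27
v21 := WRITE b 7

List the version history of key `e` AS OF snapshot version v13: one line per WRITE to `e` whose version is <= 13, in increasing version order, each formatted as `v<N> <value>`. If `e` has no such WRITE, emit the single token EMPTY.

Scan writes for key=e with version <= 13:
  v1 WRITE f 23 -> skip
  v2 WRITE e 18 -> keep
  v3 WRITE c 7 -> skip
  v4 WRITE d 14 -> skip
  v5 WRITE f 23 -> skip
  v6 WRITE b 18 -> skip
  v7 WRITE d 34 -> skip
  v8 WRITE b 30 -> skip
  v9 WRITE e 15 -> keep
  v10 WRITE c 15 -> skip
  v11 WRITE a 26 -> skip
  v12 WRITE c 16 -> skip
  v13 WRITE a 2 -> skip
  v14 WRITE c 6 -> skip
  v15 WRITE e 35 -> drop (> snap)
  v16 WRITE a 15 -> skip
  v17 WRITE f 18 -> skip
  v18 WRITE f 31 -> skip
  v19 WRITE a 17 -> skip
  v20 WRITE d 27 -> skip
  v21 WRITE b 7 -> skip
Collected: [(2, 18), (9, 15)]

Answer: v2 18
v9 15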